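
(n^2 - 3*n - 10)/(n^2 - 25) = (n + 2)/(n + 5)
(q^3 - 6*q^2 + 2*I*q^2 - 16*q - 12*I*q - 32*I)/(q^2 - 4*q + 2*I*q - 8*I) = (q^2 - 6*q - 16)/(q - 4)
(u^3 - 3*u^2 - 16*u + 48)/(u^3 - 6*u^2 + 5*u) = (u^3 - 3*u^2 - 16*u + 48)/(u*(u^2 - 6*u + 5))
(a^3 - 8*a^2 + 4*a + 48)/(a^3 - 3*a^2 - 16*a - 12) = (a - 4)/(a + 1)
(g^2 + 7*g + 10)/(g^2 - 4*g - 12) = (g + 5)/(g - 6)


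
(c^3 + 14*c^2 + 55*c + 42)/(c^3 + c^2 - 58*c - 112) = (c^2 + 7*c + 6)/(c^2 - 6*c - 16)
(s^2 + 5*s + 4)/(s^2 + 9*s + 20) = (s + 1)/(s + 5)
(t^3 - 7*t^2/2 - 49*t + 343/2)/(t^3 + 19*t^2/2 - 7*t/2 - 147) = (t - 7)/(t + 6)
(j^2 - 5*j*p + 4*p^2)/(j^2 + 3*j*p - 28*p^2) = (j - p)/(j + 7*p)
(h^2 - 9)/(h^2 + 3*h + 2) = (h^2 - 9)/(h^2 + 3*h + 2)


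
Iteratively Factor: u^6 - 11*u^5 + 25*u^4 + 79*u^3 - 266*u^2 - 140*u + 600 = (u - 5)*(u^5 - 6*u^4 - 5*u^3 + 54*u^2 + 4*u - 120) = (u - 5)*(u - 2)*(u^4 - 4*u^3 - 13*u^2 + 28*u + 60) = (u - 5)^2*(u - 2)*(u^3 + u^2 - 8*u - 12) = (u - 5)^2*(u - 2)*(u + 2)*(u^2 - u - 6) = (u - 5)^2*(u - 2)*(u + 2)^2*(u - 3)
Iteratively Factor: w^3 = (w)*(w^2) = w^2*(w)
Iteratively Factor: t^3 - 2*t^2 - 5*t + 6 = (t - 1)*(t^2 - t - 6) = (t - 1)*(t + 2)*(t - 3)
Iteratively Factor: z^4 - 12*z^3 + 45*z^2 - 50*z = (z - 2)*(z^3 - 10*z^2 + 25*z) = (z - 5)*(z - 2)*(z^2 - 5*z) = z*(z - 5)*(z - 2)*(z - 5)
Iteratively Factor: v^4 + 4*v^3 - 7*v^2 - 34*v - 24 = (v - 3)*(v^3 + 7*v^2 + 14*v + 8) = (v - 3)*(v + 1)*(v^2 + 6*v + 8) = (v - 3)*(v + 1)*(v + 2)*(v + 4)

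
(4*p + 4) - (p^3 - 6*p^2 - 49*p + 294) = -p^3 + 6*p^2 + 53*p - 290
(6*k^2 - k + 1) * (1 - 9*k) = -54*k^3 + 15*k^2 - 10*k + 1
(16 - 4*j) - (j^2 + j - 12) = -j^2 - 5*j + 28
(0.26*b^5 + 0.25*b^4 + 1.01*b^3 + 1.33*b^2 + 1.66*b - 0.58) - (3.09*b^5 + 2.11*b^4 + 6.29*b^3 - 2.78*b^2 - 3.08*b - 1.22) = -2.83*b^5 - 1.86*b^4 - 5.28*b^3 + 4.11*b^2 + 4.74*b + 0.64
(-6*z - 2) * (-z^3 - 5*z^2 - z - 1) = 6*z^4 + 32*z^3 + 16*z^2 + 8*z + 2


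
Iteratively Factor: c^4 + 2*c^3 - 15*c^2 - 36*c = (c - 4)*(c^3 + 6*c^2 + 9*c) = c*(c - 4)*(c^2 + 6*c + 9) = c*(c - 4)*(c + 3)*(c + 3)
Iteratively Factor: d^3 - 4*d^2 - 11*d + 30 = (d + 3)*(d^2 - 7*d + 10) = (d - 2)*(d + 3)*(d - 5)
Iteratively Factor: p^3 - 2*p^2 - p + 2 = (p - 1)*(p^2 - p - 2) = (p - 1)*(p + 1)*(p - 2)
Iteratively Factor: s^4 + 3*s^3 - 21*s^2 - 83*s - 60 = (s + 3)*(s^3 - 21*s - 20) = (s + 1)*(s + 3)*(s^2 - s - 20) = (s + 1)*(s + 3)*(s + 4)*(s - 5)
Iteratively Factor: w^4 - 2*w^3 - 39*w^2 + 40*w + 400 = (w + 4)*(w^3 - 6*w^2 - 15*w + 100) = (w + 4)^2*(w^2 - 10*w + 25) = (w - 5)*(w + 4)^2*(w - 5)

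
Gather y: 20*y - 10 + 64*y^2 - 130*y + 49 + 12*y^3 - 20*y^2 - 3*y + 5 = 12*y^3 + 44*y^2 - 113*y + 44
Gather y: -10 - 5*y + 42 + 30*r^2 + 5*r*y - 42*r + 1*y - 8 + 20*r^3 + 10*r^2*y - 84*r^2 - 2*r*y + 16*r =20*r^3 - 54*r^2 - 26*r + y*(10*r^2 + 3*r - 4) + 24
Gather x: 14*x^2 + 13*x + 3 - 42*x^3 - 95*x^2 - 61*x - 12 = -42*x^3 - 81*x^2 - 48*x - 9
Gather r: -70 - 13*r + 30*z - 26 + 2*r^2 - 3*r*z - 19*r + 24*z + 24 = 2*r^2 + r*(-3*z - 32) + 54*z - 72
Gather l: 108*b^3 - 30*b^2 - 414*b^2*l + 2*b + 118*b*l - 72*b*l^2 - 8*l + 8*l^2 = 108*b^3 - 30*b^2 + 2*b + l^2*(8 - 72*b) + l*(-414*b^2 + 118*b - 8)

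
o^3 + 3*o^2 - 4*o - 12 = (o - 2)*(o + 2)*(o + 3)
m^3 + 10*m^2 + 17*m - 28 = (m - 1)*(m + 4)*(m + 7)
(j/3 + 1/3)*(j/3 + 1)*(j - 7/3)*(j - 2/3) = j^4/9 + j^3/9 - 67*j^2/81 - 25*j/81 + 14/27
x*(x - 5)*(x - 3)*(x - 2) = x^4 - 10*x^3 + 31*x^2 - 30*x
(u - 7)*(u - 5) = u^2 - 12*u + 35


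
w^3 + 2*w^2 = w^2*(w + 2)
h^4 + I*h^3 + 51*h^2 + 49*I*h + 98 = (h - 7*I)*(h - I)*(h + 2*I)*(h + 7*I)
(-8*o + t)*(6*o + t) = -48*o^2 - 2*o*t + t^2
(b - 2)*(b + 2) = b^2 - 4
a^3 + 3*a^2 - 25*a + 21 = (a - 3)*(a - 1)*(a + 7)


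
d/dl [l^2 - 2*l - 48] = 2*l - 2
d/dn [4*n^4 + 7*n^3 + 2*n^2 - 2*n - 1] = 16*n^3 + 21*n^2 + 4*n - 2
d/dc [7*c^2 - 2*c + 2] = 14*c - 2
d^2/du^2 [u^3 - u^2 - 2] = 6*u - 2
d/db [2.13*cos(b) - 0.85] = -2.13*sin(b)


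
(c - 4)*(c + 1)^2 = c^3 - 2*c^2 - 7*c - 4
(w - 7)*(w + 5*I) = w^2 - 7*w + 5*I*w - 35*I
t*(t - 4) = t^2 - 4*t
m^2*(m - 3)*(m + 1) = m^4 - 2*m^3 - 3*m^2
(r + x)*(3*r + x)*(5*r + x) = 15*r^3 + 23*r^2*x + 9*r*x^2 + x^3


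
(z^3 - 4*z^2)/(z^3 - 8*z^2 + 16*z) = z/(z - 4)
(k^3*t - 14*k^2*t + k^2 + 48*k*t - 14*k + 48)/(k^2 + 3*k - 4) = (k^3*t - 14*k^2*t + k^2 + 48*k*t - 14*k + 48)/(k^2 + 3*k - 4)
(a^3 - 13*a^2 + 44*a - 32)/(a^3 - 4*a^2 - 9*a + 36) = (a^2 - 9*a + 8)/(a^2 - 9)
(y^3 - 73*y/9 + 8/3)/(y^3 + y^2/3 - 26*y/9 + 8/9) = (3*y^2 + y - 24)/(3*y^2 + 2*y - 8)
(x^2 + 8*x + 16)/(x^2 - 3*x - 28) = (x + 4)/(x - 7)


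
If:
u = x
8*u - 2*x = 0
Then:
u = 0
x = 0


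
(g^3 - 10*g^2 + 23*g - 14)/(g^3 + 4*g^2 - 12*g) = (g^2 - 8*g + 7)/(g*(g + 6))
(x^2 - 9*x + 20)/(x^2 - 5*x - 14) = (-x^2 + 9*x - 20)/(-x^2 + 5*x + 14)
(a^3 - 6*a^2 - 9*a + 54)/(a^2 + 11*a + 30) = (a^3 - 6*a^2 - 9*a + 54)/(a^2 + 11*a + 30)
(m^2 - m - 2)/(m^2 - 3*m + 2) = (m + 1)/(m - 1)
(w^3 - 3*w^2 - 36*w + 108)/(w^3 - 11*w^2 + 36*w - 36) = (w + 6)/(w - 2)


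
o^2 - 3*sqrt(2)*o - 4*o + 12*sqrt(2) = (o - 4)*(o - 3*sqrt(2))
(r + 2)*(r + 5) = r^2 + 7*r + 10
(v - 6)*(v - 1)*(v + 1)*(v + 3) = v^4 - 3*v^3 - 19*v^2 + 3*v + 18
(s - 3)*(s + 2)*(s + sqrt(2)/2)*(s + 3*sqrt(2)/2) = s^4 - s^3 + 2*sqrt(2)*s^3 - 9*s^2/2 - 2*sqrt(2)*s^2 - 12*sqrt(2)*s - 3*s/2 - 9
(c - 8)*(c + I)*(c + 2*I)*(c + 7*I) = c^4 - 8*c^3 + 10*I*c^3 - 23*c^2 - 80*I*c^2 + 184*c - 14*I*c + 112*I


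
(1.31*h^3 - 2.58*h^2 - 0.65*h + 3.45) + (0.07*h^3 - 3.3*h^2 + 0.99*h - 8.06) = 1.38*h^3 - 5.88*h^2 + 0.34*h - 4.61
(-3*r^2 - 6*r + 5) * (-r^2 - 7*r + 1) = 3*r^4 + 27*r^3 + 34*r^2 - 41*r + 5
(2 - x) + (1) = 3 - x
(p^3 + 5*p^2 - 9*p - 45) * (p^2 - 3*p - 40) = p^5 + 2*p^4 - 64*p^3 - 218*p^2 + 495*p + 1800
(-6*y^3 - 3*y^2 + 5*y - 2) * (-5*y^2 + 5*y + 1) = 30*y^5 - 15*y^4 - 46*y^3 + 32*y^2 - 5*y - 2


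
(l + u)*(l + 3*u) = l^2 + 4*l*u + 3*u^2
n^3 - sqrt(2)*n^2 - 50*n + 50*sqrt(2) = (n - 5*sqrt(2))*(n - sqrt(2))*(n + 5*sqrt(2))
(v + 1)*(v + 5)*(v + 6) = v^3 + 12*v^2 + 41*v + 30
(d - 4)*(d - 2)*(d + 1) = d^3 - 5*d^2 + 2*d + 8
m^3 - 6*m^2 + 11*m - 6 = (m - 3)*(m - 2)*(m - 1)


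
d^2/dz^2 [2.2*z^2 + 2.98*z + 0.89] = 4.40000000000000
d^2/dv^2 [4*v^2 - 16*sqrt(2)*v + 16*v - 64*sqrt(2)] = 8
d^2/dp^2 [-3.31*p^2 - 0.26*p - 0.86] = -6.62000000000000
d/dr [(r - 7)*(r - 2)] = 2*r - 9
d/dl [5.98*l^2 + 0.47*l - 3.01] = 11.96*l + 0.47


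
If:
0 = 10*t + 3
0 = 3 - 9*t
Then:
No Solution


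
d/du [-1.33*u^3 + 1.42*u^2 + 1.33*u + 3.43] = -3.99*u^2 + 2.84*u + 1.33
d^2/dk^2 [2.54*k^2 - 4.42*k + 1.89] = 5.08000000000000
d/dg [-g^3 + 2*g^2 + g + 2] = -3*g^2 + 4*g + 1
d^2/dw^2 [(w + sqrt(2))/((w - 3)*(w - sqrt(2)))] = 2*(-(w - 3)^2*(w - sqrt(2)) + (w - 3)^2*(w + sqrt(2)) - (w - 3)*(w - sqrt(2))^2 + (w - 3)*(w - sqrt(2))*(w + sqrt(2)) + (w - sqrt(2))^2*(w + sqrt(2)))/((w - 3)^3*(w - sqrt(2))^3)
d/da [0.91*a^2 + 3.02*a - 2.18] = 1.82*a + 3.02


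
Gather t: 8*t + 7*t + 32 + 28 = 15*t + 60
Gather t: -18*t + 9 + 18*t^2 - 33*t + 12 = 18*t^2 - 51*t + 21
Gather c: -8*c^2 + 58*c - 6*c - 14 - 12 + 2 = -8*c^2 + 52*c - 24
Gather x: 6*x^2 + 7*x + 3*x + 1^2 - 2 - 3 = 6*x^2 + 10*x - 4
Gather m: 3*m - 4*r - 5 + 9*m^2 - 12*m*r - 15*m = 9*m^2 + m*(-12*r - 12) - 4*r - 5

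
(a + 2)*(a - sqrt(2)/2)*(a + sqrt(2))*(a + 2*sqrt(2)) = a^4 + 2*a^3 + 5*sqrt(2)*a^3/2 + a^2 + 5*sqrt(2)*a^2 - 2*sqrt(2)*a + 2*a - 4*sqrt(2)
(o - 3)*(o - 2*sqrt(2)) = o^2 - 3*o - 2*sqrt(2)*o + 6*sqrt(2)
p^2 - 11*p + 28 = (p - 7)*(p - 4)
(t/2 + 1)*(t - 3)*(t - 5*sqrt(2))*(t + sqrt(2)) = t^4/2 - 2*sqrt(2)*t^3 - t^3/2 - 8*t^2 + 2*sqrt(2)*t^2 + 5*t + 12*sqrt(2)*t + 30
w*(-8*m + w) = -8*m*w + w^2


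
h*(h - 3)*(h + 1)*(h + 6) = h^4 + 4*h^3 - 15*h^2 - 18*h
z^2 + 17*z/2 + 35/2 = (z + 7/2)*(z + 5)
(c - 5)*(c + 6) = c^2 + c - 30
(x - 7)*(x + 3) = x^2 - 4*x - 21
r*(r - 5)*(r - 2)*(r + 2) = r^4 - 5*r^3 - 4*r^2 + 20*r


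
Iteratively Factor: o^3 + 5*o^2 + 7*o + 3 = (o + 3)*(o^2 + 2*o + 1) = (o + 1)*(o + 3)*(o + 1)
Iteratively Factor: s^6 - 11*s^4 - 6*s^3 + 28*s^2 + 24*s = (s + 2)*(s^5 - 2*s^4 - 7*s^3 + 8*s^2 + 12*s) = (s - 2)*(s + 2)*(s^4 - 7*s^2 - 6*s) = (s - 2)*(s + 1)*(s + 2)*(s^3 - s^2 - 6*s) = (s - 2)*(s + 1)*(s + 2)^2*(s^2 - 3*s) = (s - 3)*(s - 2)*(s + 1)*(s + 2)^2*(s)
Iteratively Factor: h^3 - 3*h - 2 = (h + 1)*(h^2 - h - 2) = (h + 1)^2*(h - 2)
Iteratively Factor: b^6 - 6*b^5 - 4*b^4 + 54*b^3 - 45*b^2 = (b - 1)*(b^5 - 5*b^4 - 9*b^3 + 45*b^2) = b*(b - 1)*(b^4 - 5*b^3 - 9*b^2 + 45*b) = b*(b - 5)*(b - 1)*(b^3 - 9*b) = b*(b - 5)*(b - 3)*(b - 1)*(b^2 + 3*b) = b*(b - 5)*(b - 3)*(b - 1)*(b + 3)*(b)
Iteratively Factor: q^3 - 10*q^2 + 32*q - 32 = (q - 4)*(q^2 - 6*q + 8) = (q - 4)^2*(q - 2)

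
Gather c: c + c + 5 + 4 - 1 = 2*c + 8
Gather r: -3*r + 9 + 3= 12 - 3*r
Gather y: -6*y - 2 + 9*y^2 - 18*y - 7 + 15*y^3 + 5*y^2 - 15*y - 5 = 15*y^3 + 14*y^2 - 39*y - 14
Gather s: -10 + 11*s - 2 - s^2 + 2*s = -s^2 + 13*s - 12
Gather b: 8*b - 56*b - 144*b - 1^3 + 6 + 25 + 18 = 48 - 192*b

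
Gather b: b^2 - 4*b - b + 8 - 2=b^2 - 5*b + 6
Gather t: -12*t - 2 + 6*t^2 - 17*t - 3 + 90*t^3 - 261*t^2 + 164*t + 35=90*t^3 - 255*t^2 + 135*t + 30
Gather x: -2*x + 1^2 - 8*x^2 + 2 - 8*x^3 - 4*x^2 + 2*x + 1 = -8*x^3 - 12*x^2 + 4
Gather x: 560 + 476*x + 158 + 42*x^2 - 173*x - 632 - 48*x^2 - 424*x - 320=-6*x^2 - 121*x - 234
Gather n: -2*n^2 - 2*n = -2*n^2 - 2*n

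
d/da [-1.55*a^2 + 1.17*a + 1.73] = 1.17 - 3.1*a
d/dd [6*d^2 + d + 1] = 12*d + 1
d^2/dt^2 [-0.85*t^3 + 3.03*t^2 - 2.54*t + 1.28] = 6.06 - 5.1*t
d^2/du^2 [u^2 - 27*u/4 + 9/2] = 2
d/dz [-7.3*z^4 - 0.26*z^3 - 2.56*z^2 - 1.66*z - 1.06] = -29.2*z^3 - 0.78*z^2 - 5.12*z - 1.66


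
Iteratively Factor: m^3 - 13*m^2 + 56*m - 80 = (m - 4)*(m^2 - 9*m + 20) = (m - 4)^2*(m - 5)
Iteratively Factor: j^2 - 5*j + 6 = (j - 2)*(j - 3)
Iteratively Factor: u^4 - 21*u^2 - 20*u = (u - 5)*(u^3 + 5*u^2 + 4*u) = u*(u - 5)*(u^2 + 5*u + 4) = u*(u - 5)*(u + 4)*(u + 1)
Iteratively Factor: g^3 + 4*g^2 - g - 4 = (g + 1)*(g^2 + 3*g - 4) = (g - 1)*(g + 1)*(g + 4)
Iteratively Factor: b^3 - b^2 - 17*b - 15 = (b + 1)*(b^2 - 2*b - 15) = (b - 5)*(b + 1)*(b + 3)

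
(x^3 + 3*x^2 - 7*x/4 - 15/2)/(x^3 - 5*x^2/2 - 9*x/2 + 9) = (x + 5/2)/(x - 3)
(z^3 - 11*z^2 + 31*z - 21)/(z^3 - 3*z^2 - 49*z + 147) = (z - 1)/(z + 7)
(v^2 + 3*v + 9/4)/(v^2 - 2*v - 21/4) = (2*v + 3)/(2*v - 7)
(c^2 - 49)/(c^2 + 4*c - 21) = (c - 7)/(c - 3)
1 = 1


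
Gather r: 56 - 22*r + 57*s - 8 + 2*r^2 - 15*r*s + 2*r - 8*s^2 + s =2*r^2 + r*(-15*s - 20) - 8*s^2 + 58*s + 48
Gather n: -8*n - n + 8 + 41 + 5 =54 - 9*n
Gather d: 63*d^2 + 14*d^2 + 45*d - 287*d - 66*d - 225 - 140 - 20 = 77*d^2 - 308*d - 385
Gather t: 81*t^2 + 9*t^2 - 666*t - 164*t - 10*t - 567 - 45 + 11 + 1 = 90*t^2 - 840*t - 600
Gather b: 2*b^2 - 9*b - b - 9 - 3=2*b^2 - 10*b - 12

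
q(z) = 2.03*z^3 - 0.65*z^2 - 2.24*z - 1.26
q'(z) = 6.09*z^2 - 1.3*z - 2.24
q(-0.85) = -1.07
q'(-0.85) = 3.27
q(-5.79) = -404.11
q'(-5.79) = 209.45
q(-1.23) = -3.27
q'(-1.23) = 8.57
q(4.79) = 196.20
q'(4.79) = 131.26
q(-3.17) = -65.36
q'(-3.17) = 63.08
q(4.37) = 145.95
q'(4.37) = 108.38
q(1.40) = -0.10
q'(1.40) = 7.88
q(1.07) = -1.91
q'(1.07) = 3.34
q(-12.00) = -3575.82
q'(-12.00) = 890.32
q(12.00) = 3386.10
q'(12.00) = 859.12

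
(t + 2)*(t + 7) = t^2 + 9*t + 14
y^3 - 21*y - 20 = (y - 5)*(y + 1)*(y + 4)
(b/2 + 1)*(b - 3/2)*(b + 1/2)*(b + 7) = b^4/2 + 4*b^3 + 17*b^2/8 - 83*b/8 - 21/4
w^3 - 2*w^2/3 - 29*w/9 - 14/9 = (w - 7/3)*(w + 2/3)*(w + 1)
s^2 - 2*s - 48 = (s - 8)*(s + 6)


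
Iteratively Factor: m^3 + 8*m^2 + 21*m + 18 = (m + 2)*(m^2 + 6*m + 9) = (m + 2)*(m + 3)*(m + 3)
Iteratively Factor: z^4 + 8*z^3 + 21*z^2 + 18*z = (z)*(z^3 + 8*z^2 + 21*z + 18) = z*(z + 2)*(z^2 + 6*z + 9) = z*(z + 2)*(z + 3)*(z + 3)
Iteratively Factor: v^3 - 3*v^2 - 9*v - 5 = (v + 1)*(v^2 - 4*v - 5) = (v + 1)^2*(v - 5)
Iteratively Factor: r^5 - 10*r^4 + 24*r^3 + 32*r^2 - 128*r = (r)*(r^4 - 10*r^3 + 24*r^2 + 32*r - 128) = r*(r - 4)*(r^3 - 6*r^2 + 32) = r*(r - 4)^2*(r^2 - 2*r - 8) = r*(r - 4)^3*(r + 2)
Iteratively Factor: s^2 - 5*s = (s)*(s - 5)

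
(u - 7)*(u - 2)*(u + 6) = u^3 - 3*u^2 - 40*u + 84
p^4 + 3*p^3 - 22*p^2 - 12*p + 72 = (p - 3)*(p - 2)*(p + 2)*(p + 6)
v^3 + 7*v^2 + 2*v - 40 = (v - 2)*(v + 4)*(v + 5)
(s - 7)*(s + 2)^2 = s^3 - 3*s^2 - 24*s - 28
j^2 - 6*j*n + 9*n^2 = (j - 3*n)^2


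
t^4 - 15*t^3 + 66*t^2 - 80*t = t*(t - 8)*(t - 5)*(t - 2)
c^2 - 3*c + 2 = (c - 2)*(c - 1)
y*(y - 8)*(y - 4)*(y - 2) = y^4 - 14*y^3 + 56*y^2 - 64*y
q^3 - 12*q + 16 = (q - 2)^2*(q + 4)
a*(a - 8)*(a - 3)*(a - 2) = a^4 - 13*a^3 + 46*a^2 - 48*a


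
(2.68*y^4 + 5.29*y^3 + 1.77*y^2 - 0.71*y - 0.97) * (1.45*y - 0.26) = 3.886*y^5 + 6.9737*y^4 + 1.1911*y^3 - 1.4897*y^2 - 1.2219*y + 0.2522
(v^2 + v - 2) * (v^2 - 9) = v^4 + v^3 - 11*v^2 - 9*v + 18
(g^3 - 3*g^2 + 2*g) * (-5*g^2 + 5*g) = -5*g^5 + 20*g^4 - 25*g^3 + 10*g^2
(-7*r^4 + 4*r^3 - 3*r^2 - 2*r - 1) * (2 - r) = 7*r^5 - 18*r^4 + 11*r^3 - 4*r^2 - 3*r - 2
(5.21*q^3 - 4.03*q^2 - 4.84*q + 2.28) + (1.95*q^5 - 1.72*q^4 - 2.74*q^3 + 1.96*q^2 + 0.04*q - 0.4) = 1.95*q^5 - 1.72*q^4 + 2.47*q^3 - 2.07*q^2 - 4.8*q + 1.88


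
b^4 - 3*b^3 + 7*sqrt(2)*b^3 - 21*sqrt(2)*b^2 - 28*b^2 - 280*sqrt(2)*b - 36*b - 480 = (b - 8)*(b + 5)*(b + sqrt(2))*(b + 6*sqrt(2))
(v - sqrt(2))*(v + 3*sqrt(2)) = v^2 + 2*sqrt(2)*v - 6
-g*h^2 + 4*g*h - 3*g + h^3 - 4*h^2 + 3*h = (-g + h)*(h - 3)*(h - 1)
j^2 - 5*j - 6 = (j - 6)*(j + 1)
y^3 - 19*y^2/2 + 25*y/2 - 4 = (y - 8)*(y - 1)*(y - 1/2)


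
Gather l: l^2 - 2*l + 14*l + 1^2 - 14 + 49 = l^2 + 12*l + 36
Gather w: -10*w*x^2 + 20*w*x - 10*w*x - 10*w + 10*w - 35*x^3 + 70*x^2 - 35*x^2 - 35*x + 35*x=w*(-10*x^2 + 10*x) - 35*x^3 + 35*x^2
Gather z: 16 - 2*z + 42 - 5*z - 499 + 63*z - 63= 56*z - 504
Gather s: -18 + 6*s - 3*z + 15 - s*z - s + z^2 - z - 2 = s*(5 - z) + z^2 - 4*z - 5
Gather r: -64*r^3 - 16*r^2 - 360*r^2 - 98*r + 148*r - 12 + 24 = -64*r^3 - 376*r^2 + 50*r + 12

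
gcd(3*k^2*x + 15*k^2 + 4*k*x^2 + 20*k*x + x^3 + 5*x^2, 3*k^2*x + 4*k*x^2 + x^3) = 3*k^2 + 4*k*x + x^2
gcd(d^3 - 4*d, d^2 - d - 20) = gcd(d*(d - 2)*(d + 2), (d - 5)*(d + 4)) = 1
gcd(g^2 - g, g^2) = g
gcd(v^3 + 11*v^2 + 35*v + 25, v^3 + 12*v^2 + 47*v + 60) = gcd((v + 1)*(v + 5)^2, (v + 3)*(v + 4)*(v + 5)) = v + 5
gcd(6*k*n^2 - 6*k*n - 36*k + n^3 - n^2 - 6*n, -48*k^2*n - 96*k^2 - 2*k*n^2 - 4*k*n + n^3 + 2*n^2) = 6*k*n + 12*k + n^2 + 2*n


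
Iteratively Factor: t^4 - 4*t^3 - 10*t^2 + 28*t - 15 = (t - 5)*(t^3 + t^2 - 5*t + 3) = (t - 5)*(t - 1)*(t^2 + 2*t - 3) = (t - 5)*(t - 1)*(t + 3)*(t - 1)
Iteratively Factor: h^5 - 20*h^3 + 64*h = (h - 2)*(h^4 + 2*h^3 - 16*h^2 - 32*h) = (h - 2)*(h + 2)*(h^3 - 16*h) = (h - 4)*(h - 2)*(h + 2)*(h^2 + 4*h) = h*(h - 4)*(h - 2)*(h + 2)*(h + 4)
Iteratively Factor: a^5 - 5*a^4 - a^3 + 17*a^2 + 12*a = (a - 4)*(a^4 - a^3 - 5*a^2 - 3*a) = (a - 4)*(a + 1)*(a^3 - 2*a^2 - 3*a) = (a - 4)*(a + 1)^2*(a^2 - 3*a) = a*(a - 4)*(a + 1)^2*(a - 3)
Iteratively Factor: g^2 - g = (g - 1)*(g)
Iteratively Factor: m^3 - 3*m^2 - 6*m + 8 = (m - 1)*(m^2 - 2*m - 8) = (m - 1)*(m + 2)*(m - 4)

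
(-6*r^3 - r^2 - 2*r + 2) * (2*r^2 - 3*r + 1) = -12*r^5 + 16*r^4 - 7*r^3 + 9*r^2 - 8*r + 2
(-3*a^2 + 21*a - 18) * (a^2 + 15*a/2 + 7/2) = -3*a^4 - 3*a^3/2 + 129*a^2 - 123*a/2 - 63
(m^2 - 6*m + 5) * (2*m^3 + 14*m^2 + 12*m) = 2*m^5 + 2*m^4 - 62*m^3 - 2*m^2 + 60*m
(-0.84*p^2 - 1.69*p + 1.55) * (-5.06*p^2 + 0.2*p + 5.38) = 4.2504*p^4 + 8.3834*p^3 - 12.7002*p^2 - 8.7822*p + 8.339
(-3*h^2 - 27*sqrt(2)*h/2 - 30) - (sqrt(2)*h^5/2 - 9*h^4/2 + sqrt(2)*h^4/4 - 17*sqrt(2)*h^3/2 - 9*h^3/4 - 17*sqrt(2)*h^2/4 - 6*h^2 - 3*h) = -sqrt(2)*h^5/2 - sqrt(2)*h^4/4 + 9*h^4/2 + 9*h^3/4 + 17*sqrt(2)*h^3/2 + 3*h^2 + 17*sqrt(2)*h^2/4 - 27*sqrt(2)*h/2 + 3*h - 30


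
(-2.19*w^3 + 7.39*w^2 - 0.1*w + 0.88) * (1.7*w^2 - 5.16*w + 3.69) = -3.723*w^5 + 23.8634*w^4 - 46.3835*w^3 + 29.2811*w^2 - 4.9098*w + 3.2472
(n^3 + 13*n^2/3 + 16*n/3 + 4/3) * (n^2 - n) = n^5 + 10*n^4/3 + n^3 - 4*n^2 - 4*n/3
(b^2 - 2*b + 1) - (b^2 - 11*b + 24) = 9*b - 23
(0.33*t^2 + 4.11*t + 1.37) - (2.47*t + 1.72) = 0.33*t^2 + 1.64*t - 0.35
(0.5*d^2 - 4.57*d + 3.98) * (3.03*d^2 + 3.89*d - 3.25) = 1.515*d^4 - 11.9021*d^3 - 7.3429*d^2 + 30.3347*d - 12.935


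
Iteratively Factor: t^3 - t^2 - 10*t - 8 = (t + 1)*(t^2 - 2*t - 8) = (t + 1)*(t + 2)*(t - 4)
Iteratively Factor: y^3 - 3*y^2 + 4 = (y + 1)*(y^2 - 4*y + 4) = (y - 2)*(y + 1)*(y - 2)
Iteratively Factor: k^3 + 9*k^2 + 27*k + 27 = (k + 3)*(k^2 + 6*k + 9) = (k + 3)^2*(k + 3)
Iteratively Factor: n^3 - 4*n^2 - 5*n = (n)*(n^2 - 4*n - 5) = n*(n + 1)*(n - 5)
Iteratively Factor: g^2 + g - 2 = (g - 1)*(g + 2)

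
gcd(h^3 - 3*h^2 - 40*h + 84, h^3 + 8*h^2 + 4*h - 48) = h^2 + 4*h - 12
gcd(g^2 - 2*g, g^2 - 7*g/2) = g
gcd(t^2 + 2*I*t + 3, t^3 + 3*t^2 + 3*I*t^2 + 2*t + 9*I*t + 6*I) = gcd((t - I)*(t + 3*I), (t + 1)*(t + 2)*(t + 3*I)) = t + 3*I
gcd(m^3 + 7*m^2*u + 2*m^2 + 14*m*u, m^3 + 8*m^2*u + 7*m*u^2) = m^2 + 7*m*u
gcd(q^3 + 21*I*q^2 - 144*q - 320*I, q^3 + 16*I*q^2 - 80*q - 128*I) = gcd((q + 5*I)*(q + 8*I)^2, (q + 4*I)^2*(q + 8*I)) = q + 8*I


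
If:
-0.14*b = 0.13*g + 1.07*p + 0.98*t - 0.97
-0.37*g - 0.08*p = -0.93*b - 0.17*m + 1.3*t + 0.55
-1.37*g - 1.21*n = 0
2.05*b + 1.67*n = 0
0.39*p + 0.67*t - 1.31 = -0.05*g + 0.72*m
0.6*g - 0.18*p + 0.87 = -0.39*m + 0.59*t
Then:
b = -0.68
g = -0.74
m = -1.74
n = 0.84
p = 2.05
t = -1.05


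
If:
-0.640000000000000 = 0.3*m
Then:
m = -2.13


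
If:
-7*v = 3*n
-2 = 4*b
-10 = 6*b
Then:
No Solution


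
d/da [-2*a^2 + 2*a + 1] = 2 - 4*a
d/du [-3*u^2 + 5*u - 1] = 5 - 6*u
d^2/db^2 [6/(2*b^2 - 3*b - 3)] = 12*(4*b^2 - 6*b - (4*b - 3)^2 - 6)/(-2*b^2 + 3*b + 3)^3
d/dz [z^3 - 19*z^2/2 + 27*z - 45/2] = 3*z^2 - 19*z + 27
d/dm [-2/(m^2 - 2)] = 4*m/(m^2 - 2)^2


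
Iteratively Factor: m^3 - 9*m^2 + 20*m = (m - 5)*(m^2 - 4*m) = (m - 5)*(m - 4)*(m)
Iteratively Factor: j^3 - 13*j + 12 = (j - 3)*(j^2 + 3*j - 4) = (j - 3)*(j - 1)*(j + 4)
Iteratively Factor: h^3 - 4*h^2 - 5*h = (h)*(h^2 - 4*h - 5) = h*(h + 1)*(h - 5)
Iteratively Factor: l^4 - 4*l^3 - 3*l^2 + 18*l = (l + 2)*(l^3 - 6*l^2 + 9*l) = (l - 3)*(l + 2)*(l^2 - 3*l) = (l - 3)^2*(l + 2)*(l)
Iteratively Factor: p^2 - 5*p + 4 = (p - 4)*(p - 1)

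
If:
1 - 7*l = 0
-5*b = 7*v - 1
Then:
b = 1/5 - 7*v/5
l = 1/7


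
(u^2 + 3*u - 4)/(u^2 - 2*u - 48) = (-u^2 - 3*u + 4)/(-u^2 + 2*u + 48)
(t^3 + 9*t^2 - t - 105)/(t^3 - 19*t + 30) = (t + 7)/(t - 2)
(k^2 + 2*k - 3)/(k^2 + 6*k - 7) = (k + 3)/(k + 7)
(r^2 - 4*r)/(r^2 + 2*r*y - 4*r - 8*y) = r/(r + 2*y)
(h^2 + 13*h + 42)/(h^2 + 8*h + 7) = (h + 6)/(h + 1)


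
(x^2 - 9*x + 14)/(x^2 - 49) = (x - 2)/(x + 7)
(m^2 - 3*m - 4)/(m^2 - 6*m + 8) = (m + 1)/(m - 2)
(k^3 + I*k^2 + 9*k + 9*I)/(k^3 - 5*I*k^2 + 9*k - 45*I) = (k + I)/(k - 5*I)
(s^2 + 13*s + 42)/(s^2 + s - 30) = (s + 7)/(s - 5)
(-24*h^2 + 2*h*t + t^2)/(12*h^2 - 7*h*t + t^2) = (6*h + t)/(-3*h + t)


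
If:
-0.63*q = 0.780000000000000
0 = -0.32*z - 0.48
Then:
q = -1.24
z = -1.50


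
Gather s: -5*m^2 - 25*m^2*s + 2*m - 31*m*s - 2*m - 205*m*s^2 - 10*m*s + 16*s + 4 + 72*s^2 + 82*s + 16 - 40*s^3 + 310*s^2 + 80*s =-5*m^2 - 40*s^3 + s^2*(382 - 205*m) + s*(-25*m^2 - 41*m + 178) + 20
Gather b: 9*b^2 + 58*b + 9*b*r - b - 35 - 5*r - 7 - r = 9*b^2 + b*(9*r + 57) - 6*r - 42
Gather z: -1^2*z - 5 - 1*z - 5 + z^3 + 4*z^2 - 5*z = z^3 + 4*z^2 - 7*z - 10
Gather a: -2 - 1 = -3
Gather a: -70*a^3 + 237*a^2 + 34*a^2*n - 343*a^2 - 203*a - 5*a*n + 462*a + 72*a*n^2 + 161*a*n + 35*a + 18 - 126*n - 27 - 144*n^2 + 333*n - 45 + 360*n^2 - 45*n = -70*a^3 + a^2*(34*n - 106) + a*(72*n^2 + 156*n + 294) + 216*n^2 + 162*n - 54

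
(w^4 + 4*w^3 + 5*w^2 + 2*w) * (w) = w^5 + 4*w^4 + 5*w^3 + 2*w^2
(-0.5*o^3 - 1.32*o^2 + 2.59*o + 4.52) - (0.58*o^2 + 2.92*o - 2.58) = -0.5*o^3 - 1.9*o^2 - 0.33*o + 7.1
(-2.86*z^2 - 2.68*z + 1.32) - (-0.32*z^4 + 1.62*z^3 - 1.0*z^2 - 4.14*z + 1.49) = 0.32*z^4 - 1.62*z^3 - 1.86*z^2 + 1.46*z - 0.17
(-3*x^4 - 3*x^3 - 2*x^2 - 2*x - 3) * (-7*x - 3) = 21*x^5 + 30*x^4 + 23*x^3 + 20*x^2 + 27*x + 9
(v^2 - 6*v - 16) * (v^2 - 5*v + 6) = v^4 - 11*v^3 + 20*v^2 + 44*v - 96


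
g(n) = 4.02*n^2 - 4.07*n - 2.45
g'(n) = 8.04*n - 4.07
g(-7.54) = 256.78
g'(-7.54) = -64.69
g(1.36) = -0.55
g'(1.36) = 6.86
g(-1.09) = 6.76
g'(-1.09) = -12.83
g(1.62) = 1.51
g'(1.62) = 8.95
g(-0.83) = 3.70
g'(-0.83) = -10.74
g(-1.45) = 11.90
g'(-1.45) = -15.73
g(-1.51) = 12.86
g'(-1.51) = -16.21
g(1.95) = 4.90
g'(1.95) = 11.61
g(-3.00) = 45.94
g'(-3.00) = -28.19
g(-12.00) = 625.27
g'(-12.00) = -100.55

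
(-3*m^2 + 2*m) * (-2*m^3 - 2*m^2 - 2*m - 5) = 6*m^5 + 2*m^4 + 2*m^3 + 11*m^2 - 10*m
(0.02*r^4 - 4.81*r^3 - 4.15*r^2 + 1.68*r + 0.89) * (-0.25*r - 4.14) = -0.005*r^5 + 1.1197*r^4 + 20.9509*r^3 + 16.761*r^2 - 7.1777*r - 3.6846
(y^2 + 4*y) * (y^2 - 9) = y^4 + 4*y^3 - 9*y^2 - 36*y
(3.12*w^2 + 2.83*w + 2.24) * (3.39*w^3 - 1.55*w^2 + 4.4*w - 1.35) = 10.5768*w^5 + 4.7577*w^4 + 16.9351*w^3 + 4.768*w^2 + 6.0355*w - 3.024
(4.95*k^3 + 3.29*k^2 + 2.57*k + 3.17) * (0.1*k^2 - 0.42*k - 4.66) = 0.495*k^5 - 1.75*k^4 - 24.1918*k^3 - 16.0938*k^2 - 13.3076*k - 14.7722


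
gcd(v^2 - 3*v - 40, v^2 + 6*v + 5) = v + 5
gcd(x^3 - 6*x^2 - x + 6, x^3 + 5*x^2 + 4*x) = x + 1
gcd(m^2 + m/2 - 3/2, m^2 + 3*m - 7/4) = 1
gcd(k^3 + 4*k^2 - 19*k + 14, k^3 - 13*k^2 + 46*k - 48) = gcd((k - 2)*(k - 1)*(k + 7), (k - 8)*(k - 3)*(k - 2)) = k - 2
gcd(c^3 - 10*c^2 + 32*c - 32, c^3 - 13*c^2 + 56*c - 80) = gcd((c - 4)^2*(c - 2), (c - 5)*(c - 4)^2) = c^2 - 8*c + 16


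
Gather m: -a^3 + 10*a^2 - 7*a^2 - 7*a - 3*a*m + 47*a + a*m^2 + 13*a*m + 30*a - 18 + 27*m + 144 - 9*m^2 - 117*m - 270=-a^3 + 3*a^2 + 70*a + m^2*(a - 9) + m*(10*a - 90) - 144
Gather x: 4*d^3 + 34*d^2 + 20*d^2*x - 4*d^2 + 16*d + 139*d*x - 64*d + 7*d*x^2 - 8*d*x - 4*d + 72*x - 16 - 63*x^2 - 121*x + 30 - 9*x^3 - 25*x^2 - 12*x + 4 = 4*d^3 + 30*d^2 - 52*d - 9*x^3 + x^2*(7*d - 88) + x*(20*d^2 + 131*d - 61) + 18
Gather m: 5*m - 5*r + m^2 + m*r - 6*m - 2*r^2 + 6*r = m^2 + m*(r - 1) - 2*r^2 + r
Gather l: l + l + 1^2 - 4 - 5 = 2*l - 8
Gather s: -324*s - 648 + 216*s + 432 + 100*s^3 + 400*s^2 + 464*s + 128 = 100*s^3 + 400*s^2 + 356*s - 88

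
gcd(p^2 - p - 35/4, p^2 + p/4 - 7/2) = 1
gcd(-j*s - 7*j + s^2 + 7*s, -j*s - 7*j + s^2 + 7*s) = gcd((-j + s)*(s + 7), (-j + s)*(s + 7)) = -j*s - 7*j + s^2 + 7*s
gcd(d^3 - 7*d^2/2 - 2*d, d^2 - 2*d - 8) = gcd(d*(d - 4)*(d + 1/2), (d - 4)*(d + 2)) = d - 4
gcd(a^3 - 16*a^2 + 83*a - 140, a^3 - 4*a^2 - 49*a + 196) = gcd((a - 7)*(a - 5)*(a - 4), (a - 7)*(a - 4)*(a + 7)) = a^2 - 11*a + 28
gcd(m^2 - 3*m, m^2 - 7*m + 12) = m - 3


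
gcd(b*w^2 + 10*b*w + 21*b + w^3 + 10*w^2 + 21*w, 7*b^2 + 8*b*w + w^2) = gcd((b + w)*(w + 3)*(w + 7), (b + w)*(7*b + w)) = b + w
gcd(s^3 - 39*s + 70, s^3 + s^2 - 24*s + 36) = s - 2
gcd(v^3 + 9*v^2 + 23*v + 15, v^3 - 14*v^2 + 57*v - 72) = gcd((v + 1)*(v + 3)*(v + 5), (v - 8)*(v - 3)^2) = 1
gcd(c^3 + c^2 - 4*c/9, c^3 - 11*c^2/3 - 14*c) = c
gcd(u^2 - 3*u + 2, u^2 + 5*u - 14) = u - 2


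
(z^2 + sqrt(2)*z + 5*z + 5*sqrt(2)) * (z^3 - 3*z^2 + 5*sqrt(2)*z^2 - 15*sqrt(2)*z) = z^5 + 2*z^4 + 6*sqrt(2)*z^4 - 5*z^3 + 12*sqrt(2)*z^3 - 90*sqrt(2)*z^2 + 20*z^2 - 150*z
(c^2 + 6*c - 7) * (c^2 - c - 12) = c^4 + 5*c^3 - 25*c^2 - 65*c + 84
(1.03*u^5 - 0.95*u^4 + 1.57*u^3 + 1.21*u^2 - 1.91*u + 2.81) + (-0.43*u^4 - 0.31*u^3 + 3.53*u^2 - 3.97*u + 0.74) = 1.03*u^5 - 1.38*u^4 + 1.26*u^3 + 4.74*u^2 - 5.88*u + 3.55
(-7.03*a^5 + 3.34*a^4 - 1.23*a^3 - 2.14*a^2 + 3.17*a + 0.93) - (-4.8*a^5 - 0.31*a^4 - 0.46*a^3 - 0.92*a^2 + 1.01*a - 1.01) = -2.23*a^5 + 3.65*a^4 - 0.77*a^3 - 1.22*a^2 + 2.16*a + 1.94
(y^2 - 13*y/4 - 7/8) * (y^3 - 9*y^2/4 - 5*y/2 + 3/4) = y^5 - 11*y^4/2 + 63*y^3/16 + 347*y^2/32 - y/4 - 21/32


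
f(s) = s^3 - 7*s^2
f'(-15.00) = 885.00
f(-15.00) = -4950.00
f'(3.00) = -15.00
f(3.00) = -36.00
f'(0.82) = -9.46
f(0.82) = -4.16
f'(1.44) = -13.94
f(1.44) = -11.53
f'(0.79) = -9.19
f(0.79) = -3.88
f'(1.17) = -12.27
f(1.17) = -7.98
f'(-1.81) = 35.17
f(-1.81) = -28.86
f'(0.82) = -9.46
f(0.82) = -4.16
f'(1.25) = -12.81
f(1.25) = -8.98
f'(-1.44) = 26.38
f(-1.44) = -17.50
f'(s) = 3*s^2 - 14*s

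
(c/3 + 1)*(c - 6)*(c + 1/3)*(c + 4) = c^4/3 + 4*c^3/9 - 89*c^2/9 - 82*c/3 - 8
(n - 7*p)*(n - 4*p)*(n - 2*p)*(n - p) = n^4 - 14*n^3*p + 63*n^2*p^2 - 106*n*p^3 + 56*p^4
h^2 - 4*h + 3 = (h - 3)*(h - 1)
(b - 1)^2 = b^2 - 2*b + 1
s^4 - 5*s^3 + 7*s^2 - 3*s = s*(s - 3)*(s - 1)^2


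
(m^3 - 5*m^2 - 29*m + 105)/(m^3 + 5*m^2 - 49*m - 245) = (m - 3)/(m + 7)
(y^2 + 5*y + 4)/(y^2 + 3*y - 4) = (y + 1)/(y - 1)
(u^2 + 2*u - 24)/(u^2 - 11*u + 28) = (u + 6)/(u - 7)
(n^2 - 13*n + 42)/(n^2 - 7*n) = (n - 6)/n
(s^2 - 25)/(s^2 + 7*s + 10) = (s - 5)/(s + 2)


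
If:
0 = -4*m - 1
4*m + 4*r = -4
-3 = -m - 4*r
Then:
No Solution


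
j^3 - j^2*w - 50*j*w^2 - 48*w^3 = (j - 8*w)*(j + w)*(j + 6*w)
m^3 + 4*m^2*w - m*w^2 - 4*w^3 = (m - w)*(m + w)*(m + 4*w)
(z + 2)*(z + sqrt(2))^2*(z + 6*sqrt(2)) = z^4 + 2*z^3 + 8*sqrt(2)*z^3 + 16*sqrt(2)*z^2 + 26*z^2 + 12*sqrt(2)*z + 52*z + 24*sqrt(2)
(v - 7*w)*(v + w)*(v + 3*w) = v^3 - 3*v^2*w - 25*v*w^2 - 21*w^3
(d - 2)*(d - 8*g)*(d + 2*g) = d^3 - 6*d^2*g - 2*d^2 - 16*d*g^2 + 12*d*g + 32*g^2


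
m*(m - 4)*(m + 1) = m^3 - 3*m^2 - 4*m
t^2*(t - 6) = t^3 - 6*t^2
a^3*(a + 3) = a^4 + 3*a^3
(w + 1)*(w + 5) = w^2 + 6*w + 5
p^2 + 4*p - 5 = (p - 1)*(p + 5)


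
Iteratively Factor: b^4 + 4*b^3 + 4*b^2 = (b + 2)*(b^3 + 2*b^2) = b*(b + 2)*(b^2 + 2*b) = b^2*(b + 2)*(b + 2)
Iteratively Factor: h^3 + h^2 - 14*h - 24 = (h + 3)*(h^2 - 2*h - 8) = (h + 2)*(h + 3)*(h - 4)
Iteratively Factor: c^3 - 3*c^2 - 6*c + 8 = (c - 1)*(c^2 - 2*c - 8) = (c - 1)*(c + 2)*(c - 4)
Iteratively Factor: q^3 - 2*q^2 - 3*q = (q - 3)*(q^2 + q) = q*(q - 3)*(q + 1)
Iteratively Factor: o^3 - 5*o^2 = (o)*(o^2 - 5*o) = o^2*(o - 5)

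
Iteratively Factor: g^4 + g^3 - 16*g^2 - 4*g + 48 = (g - 3)*(g^3 + 4*g^2 - 4*g - 16) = (g - 3)*(g + 4)*(g^2 - 4) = (g - 3)*(g + 2)*(g + 4)*(g - 2)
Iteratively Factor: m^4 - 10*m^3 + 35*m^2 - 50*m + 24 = (m - 1)*(m^3 - 9*m^2 + 26*m - 24) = (m - 2)*(m - 1)*(m^2 - 7*m + 12) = (m - 3)*(m - 2)*(m - 1)*(m - 4)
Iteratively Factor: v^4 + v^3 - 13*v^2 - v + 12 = (v - 3)*(v^3 + 4*v^2 - v - 4) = (v - 3)*(v + 4)*(v^2 - 1) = (v - 3)*(v - 1)*(v + 4)*(v + 1)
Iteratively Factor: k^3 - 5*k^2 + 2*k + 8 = (k - 4)*(k^2 - k - 2) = (k - 4)*(k - 2)*(k + 1)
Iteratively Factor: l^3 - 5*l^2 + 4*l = (l)*(l^2 - 5*l + 4) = l*(l - 4)*(l - 1)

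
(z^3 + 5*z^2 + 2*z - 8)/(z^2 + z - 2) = z + 4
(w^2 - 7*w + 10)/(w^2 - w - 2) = (w - 5)/(w + 1)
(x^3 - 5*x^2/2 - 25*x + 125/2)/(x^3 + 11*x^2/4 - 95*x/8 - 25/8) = 4*(x - 5)/(4*x + 1)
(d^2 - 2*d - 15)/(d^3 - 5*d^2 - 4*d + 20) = (d + 3)/(d^2 - 4)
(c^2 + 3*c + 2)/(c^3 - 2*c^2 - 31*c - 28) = (c + 2)/(c^2 - 3*c - 28)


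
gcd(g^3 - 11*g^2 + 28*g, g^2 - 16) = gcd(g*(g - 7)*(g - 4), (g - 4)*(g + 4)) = g - 4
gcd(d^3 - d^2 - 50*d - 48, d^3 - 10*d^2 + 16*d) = d - 8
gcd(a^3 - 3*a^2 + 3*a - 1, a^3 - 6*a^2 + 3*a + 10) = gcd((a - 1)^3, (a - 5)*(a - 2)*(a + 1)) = 1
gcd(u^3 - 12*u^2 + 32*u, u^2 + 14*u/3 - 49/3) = 1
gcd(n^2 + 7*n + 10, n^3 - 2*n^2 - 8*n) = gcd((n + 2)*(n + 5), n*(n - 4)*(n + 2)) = n + 2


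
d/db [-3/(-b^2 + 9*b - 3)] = 3*(9 - 2*b)/(b^2 - 9*b + 3)^2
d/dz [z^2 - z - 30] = 2*z - 1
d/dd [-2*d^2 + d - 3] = 1 - 4*d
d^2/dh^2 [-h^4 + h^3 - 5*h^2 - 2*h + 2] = -12*h^2 + 6*h - 10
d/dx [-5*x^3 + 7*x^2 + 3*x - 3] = -15*x^2 + 14*x + 3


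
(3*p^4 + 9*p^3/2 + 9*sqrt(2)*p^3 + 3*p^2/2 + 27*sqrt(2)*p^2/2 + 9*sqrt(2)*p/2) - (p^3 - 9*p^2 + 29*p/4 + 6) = 3*p^4 + 7*p^3/2 + 9*sqrt(2)*p^3 + 21*p^2/2 + 27*sqrt(2)*p^2/2 - 29*p/4 + 9*sqrt(2)*p/2 - 6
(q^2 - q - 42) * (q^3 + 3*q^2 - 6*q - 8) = q^5 + 2*q^4 - 51*q^3 - 128*q^2 + 260*q + 336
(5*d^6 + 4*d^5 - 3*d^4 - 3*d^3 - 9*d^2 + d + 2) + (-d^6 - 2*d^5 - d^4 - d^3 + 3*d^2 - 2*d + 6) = 4*d^6 + 2*d^5 - 4*d^4 - 4*d^3 - 6*d^2 - d + 8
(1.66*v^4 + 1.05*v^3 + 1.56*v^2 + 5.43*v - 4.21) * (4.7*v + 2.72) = 7.802*v^5 + 9.4502*v^4 + 10.188*v^3 + 29.7642*v^2 - 5.0174*v - 11.4512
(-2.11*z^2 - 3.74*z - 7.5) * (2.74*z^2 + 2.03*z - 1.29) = -5.7814*z^4 - 14.5309*z^3 - 25.4203*z^2 - 10.4004*z + 9.675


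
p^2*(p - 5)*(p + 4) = p^4 - p^3 - 20*p^2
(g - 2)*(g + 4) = g^2 + 2*g - 8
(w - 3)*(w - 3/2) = w^2 - 9*w/2 + 9/2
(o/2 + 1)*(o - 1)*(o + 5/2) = o^3/2 + 7*o^2/4 + o/4 - 5/2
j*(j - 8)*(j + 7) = j^3 - j^2 - 56*j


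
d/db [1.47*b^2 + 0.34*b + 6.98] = 2.94*b + 0.34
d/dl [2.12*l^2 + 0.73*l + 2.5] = 4.24*l + 0.73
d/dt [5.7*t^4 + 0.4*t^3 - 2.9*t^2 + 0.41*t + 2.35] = 22.8*t^3 + 1.2*t^2 - 5.8*t + 0.41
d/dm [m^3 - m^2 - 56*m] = 3*m^2 - 2*m - 56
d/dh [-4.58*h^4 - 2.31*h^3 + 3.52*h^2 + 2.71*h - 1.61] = -18.32*h^3 - 6.93*h^2 + 7.04*h + 2.71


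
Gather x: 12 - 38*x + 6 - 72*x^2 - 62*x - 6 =-72*x^2 - 100*x + 12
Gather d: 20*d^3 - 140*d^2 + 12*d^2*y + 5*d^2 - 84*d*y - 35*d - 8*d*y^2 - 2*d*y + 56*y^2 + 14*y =20*d^3 + d^2*(12*y - 135) + d*(-8*y^2 - 86*y - 35) + 56*y^2 + 14*y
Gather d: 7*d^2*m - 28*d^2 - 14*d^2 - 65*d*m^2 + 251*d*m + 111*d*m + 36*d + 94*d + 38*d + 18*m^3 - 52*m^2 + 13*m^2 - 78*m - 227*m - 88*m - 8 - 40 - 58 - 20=d^2*(7*m - 42) + d*(-65*m^2 + 362*m + 168) + 18*m^3 - 39*m^2 - 393*m - 126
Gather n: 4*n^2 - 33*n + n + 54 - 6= 4*n^2 - 32*n + 48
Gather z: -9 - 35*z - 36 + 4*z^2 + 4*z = 4*z^2 - 31*z - 45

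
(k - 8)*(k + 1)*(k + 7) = k^3 - 57*k - 56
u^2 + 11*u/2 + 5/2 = (u + 1/2)*(u + 5)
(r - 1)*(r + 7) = r^2 + 6*r - 7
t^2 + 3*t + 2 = (t + 1)*(t + 2)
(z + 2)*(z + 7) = z^2 + 9*z + 14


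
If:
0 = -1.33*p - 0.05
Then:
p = -0.04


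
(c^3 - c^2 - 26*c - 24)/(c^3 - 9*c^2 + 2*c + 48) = (c^3 - c^2 - 26*c - 24)/(c^3 - 9*c^2 + 2*c + 48)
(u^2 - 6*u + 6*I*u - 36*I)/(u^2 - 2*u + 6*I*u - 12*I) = (u - 6)/(u - 2)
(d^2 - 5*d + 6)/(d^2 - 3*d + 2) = (d - 3)/(d - 1)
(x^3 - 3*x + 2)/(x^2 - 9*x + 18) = (x^3 - 3*x + 2)/(x^2 - 9*x + 18)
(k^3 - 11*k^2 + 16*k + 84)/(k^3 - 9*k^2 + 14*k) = (k^2 - 4*k - 12)/(k*(k - 2))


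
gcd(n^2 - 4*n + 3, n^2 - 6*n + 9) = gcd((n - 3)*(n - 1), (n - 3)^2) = n - 3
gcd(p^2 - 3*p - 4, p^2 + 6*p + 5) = p + 1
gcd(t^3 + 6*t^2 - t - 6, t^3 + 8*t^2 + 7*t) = t + 1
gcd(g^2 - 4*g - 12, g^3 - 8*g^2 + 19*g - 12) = 1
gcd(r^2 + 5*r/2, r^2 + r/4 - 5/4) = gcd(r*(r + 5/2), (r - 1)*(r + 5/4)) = 1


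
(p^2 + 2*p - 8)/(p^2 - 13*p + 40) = (p^2 + 2*p - 8)/(p^2 - 13*p + 40)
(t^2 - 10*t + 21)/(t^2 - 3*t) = (t - 7)/t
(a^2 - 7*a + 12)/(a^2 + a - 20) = (a - 3)/(a + 5)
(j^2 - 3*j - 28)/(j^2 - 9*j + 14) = (j + 4)/(j - 2)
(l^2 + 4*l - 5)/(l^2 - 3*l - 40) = (l - 1)/(l - 8)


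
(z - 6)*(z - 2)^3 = z^4 - 12*z^3 + 48*z^2 - 80*z + 48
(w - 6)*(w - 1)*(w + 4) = w^3 - 3*w^2 - 22*w + 24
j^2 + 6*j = j*(j + 6)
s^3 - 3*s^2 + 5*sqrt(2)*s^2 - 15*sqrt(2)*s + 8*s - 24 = (s - 3)*(s + sqrt(2))*(s + 4*sqrt(2))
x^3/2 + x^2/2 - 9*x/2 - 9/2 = (x/2 + 1/2)*(x - 3)*(x + 3)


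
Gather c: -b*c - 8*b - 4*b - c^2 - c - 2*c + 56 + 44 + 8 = -12*b - c^2 + c*(-b - 3) + 108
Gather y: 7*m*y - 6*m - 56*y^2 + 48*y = -6*m - 56*y^2 + y*(7*m + 48)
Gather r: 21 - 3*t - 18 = 3 - 3*t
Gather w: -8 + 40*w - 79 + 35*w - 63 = 75*w - 150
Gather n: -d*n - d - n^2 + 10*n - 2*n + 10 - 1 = -d - n^2 + n*(8 - d) + 9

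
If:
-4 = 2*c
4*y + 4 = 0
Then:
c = -2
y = -1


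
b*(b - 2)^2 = b^3 - 4*b^2 + 4*b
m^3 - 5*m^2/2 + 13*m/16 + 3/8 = (m - 2)*(m - 3/4)*(m + 1/4)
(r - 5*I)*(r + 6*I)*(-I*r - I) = -I*r^3 + r^2 - I*r^2 + r - 30*I*r - 30*I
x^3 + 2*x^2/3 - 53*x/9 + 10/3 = (x - 5/3)*(x - 2/3)*(x + 3)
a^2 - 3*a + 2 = (a - 2)*(a - 1)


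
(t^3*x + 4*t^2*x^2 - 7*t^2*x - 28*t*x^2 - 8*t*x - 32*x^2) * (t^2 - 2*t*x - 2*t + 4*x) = t^5*x + 2*t^4*x^2 - 9*t^4*x - 8*t^3*x^3 - 18*t^3*x^2 + 6*t^3*x + 72*t^2*x^3 + 12*t^2*x^2 + 16*t^2*x - 48*t*x^3 + 32*t*x^2 - 128*x^3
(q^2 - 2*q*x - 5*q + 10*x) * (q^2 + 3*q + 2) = q^4 - 2*q^3*x - 2*q^3 + 4*q^2*x - 13*q^2 + 26*q*x - 10*q + 20*x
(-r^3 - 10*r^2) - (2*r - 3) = -r^3 - 10*r^2 - 2*r + 3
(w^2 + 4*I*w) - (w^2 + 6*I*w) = -2*I*w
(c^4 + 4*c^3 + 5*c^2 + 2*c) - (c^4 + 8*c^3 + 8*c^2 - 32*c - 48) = -4*c^3 - 3*c^2 + 34*c + 48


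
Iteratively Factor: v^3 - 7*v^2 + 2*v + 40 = (v + 2)*(v^2 - 9*v + 20) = (v - 4)*(v + 2)*(v - 5)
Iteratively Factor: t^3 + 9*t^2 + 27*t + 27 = (t + 3)*(t^2 + 6*t + 9) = (t + 3)^2*(t + 3)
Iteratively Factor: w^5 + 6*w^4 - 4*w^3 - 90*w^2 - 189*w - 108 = (w + 3)*(w^4 + 3*w^3 - 13*w^2 - 51*w - 36) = (w - 4)*(w + 3)*(w^3 + 7*w^2 + 15*w + 9) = (w - 4)*(w + 3)^2*(w^2 + 4*w + 3) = (w - 4)*(w + 1)*(w + 3)^2*(w + 3)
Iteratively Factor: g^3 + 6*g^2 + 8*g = (g + 2)*(g^2 + 4*g) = g*(g + 2)*(g + 4)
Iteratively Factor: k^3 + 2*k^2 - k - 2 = (k - 1)*(k^2 + 3*k + 2) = (k - 1)*(k + 1)*(k + 2)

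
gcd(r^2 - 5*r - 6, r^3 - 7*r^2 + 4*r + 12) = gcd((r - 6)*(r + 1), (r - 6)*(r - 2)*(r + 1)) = r^2 - 5*r - 6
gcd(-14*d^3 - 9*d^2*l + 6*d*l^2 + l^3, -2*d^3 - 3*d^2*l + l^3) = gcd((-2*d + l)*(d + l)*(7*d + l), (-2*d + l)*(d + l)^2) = 2*d^2 + d*l - l^2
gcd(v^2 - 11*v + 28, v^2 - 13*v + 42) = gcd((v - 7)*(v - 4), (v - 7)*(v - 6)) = v - 7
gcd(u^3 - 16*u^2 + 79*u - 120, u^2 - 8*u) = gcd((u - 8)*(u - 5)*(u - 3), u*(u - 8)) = u - 8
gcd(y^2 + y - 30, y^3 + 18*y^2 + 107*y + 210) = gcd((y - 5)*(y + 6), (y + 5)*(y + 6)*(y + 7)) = y + 6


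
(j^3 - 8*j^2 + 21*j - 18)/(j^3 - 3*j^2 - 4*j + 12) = (j - 3)/(j + 2)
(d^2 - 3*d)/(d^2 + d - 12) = d/(d + 4)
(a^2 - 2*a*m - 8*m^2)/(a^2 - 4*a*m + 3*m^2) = (a^2 - 2*a*m - 8*m^2)/(a^2 - 4*a*m + 3*m^2)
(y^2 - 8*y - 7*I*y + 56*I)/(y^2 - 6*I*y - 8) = (-y^2 + 8*y + 7*I*y - 56*I)/(-y^2 + 6*I*y + 8)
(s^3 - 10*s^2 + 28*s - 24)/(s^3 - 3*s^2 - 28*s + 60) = (s - 2)/(s + 5)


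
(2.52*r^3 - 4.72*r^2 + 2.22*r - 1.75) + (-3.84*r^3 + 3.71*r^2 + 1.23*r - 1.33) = -1.32*r^3 - 1.01*r^2 + 3.45*r - 3.08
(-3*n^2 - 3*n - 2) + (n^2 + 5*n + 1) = -2*n^2 + 2*n - 1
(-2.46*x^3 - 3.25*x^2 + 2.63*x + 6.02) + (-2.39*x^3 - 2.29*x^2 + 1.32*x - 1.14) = -4.85*x^3 - 5.54*x^2 + 3.95*x + 4.88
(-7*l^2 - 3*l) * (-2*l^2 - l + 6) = 14*l^4 + 13*l^3 - 39*l^2 - 18*l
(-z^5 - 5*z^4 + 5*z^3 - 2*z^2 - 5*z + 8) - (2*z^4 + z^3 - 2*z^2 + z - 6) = -z^5 - 7*z^4 + 4*z^3 - 6*z + 14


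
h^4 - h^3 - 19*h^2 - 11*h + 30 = (h - 5)*(h - 1)*(h + 2)*(h + 3)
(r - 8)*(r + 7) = r^2 - r - 56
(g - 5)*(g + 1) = g^2 - 4*g - 5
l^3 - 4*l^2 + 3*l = l*(l - 3)*(l - 1)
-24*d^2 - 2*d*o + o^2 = (-6*d + o)*(4*d + o)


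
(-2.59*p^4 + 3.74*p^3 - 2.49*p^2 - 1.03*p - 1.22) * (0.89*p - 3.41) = -2.3051*p^5 + 12.1605*p^4 - 14.9695*p^3 + 7.5742*p^2 + 2.4265*p + 4.1602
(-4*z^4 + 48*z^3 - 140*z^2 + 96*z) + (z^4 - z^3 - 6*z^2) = -3*z^4 + 47*z^3 - 146*z^2 + 96*z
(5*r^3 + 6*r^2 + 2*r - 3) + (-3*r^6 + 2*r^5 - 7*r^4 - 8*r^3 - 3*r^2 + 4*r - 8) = -3*r^6 + 2*r^5 - 7*r^4 - 3*r^3 + 3*r^2 + 6*r - 11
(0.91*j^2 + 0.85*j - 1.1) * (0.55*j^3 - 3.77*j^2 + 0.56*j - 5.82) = 0.5005*j^5 - 2.9632*j^4 - 3.2999*j^3 - 0.6732*j^2 - 5.563*j + 6.402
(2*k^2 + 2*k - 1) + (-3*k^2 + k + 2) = -k^2 + 3*k + 1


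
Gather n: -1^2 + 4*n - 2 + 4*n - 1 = 8*n - 4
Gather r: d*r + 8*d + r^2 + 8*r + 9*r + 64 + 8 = 8*d + r^2 + r*(d + 17) + 72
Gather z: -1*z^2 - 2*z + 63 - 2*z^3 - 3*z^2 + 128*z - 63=-2*z^3 - 4*z^2 + 126*z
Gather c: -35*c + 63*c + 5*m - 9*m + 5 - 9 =28*c - 4*m - 4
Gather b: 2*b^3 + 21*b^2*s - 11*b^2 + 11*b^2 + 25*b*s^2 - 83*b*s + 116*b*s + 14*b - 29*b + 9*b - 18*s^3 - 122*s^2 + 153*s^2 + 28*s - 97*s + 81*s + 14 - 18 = 2*b^3 + 21*b^2*s + b*(25*s^2 + 33*s - 6) - 18*s^3 + 31*s^2 + 12*s - 4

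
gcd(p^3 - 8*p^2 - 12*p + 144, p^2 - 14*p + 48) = p - 6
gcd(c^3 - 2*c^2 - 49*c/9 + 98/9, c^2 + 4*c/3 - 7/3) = c + 7/3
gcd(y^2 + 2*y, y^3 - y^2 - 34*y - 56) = y + 2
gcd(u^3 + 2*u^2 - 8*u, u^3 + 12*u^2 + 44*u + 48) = u + 4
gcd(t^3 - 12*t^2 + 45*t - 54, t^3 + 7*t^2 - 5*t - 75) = t - 3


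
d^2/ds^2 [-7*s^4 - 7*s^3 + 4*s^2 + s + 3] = -84*s^2 - 42*s + 8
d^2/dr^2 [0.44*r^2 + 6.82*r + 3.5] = 0.880000000000000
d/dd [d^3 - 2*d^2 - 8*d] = 3*d^2 - 4*d - 8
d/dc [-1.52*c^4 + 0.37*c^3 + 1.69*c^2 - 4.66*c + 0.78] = -6.08*c^3 + 1.11*c^2 + 3.38*c - 4.66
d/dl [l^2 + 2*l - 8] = 2*l + 2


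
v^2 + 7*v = v*(v + 7)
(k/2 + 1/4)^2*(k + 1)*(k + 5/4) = k^4/4 + 13*k^3/16 + 15*k^2/16 + 29*k/64 + 5/64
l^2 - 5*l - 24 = (l - 8)*(l + 3)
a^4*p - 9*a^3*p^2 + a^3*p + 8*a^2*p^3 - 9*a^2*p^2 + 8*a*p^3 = a*(a - 8*p)*(a - p)*(a*p + p)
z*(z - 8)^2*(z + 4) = z^4 - 12*z^3 + 256*z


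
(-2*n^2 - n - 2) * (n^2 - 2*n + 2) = -2*n^4 + 3*n^3 - 4*n^2 + 2*n - 4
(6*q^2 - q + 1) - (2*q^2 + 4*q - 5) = 4*q^2 - 5*q + 6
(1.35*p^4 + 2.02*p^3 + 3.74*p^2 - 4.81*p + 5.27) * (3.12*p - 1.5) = 4.212*p^5 + 4.2774*p^4 + 8.6388*p^3 - 20.6172*p^2 + 23.6574*p - 7.905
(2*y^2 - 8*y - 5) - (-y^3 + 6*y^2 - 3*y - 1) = y^3 - 4*y^2 - 5*y - 4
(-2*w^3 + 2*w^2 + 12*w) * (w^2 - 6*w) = -2*w^5 + 14*w^4 - 72*w^2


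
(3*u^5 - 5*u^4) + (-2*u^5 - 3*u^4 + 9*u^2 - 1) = u^5 - 8*u^4 + 9*u^2 - 1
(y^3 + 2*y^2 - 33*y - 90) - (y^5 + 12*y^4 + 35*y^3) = -y^5 - 12*y^4 - 34*y^3 + 2*y^2 - 33*y - 90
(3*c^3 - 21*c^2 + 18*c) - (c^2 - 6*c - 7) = 3*c^3 - 22*c^2 + 24*c + 7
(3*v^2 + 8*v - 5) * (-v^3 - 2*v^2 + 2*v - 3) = -3*v^5 - 14*v^4 - 5*v^3 + 17*v^2 - 34*v + 15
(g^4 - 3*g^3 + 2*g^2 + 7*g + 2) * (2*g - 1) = 2*g^5 - 7*g^4 + 7*g^3 + 12*g^2 - 3*g - 2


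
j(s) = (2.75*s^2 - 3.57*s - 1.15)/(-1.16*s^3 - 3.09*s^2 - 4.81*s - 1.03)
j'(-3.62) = 0.64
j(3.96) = -0.20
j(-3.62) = 1.55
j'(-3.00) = 0.92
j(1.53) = 0.01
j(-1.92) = 3.15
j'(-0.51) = -2.30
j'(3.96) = -0.01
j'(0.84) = -0.57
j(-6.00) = 0.71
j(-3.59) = 1.57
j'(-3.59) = 0.66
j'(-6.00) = 0.18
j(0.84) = 0.28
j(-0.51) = 1.79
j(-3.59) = 1.57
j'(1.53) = -0.25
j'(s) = (5.5*s - 3.57)/(-1.16*s^3 - 3.09*s^2 - 4.81*s - 1.03) + (2.75*s^2 - 3.57*s - 1.15)*(3.48*s^2 + 6.18*s + 4.81)/(-1.16*s^3 - 3.09*s^2 - 4.81*s - 1.03)^2 = (3.19*s^4 - 8.2824*s^3 - 28.2608*s^2 - 12.772*s - 1.8544)/(1.3456*s^6 + 7.1688*s^5 + 20.7073*s^4 + 32.1154*s^3 + 29.5015*s^2 + 9.9086*s + 1.0609)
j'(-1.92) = 0.81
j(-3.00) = 2.03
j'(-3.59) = 0.66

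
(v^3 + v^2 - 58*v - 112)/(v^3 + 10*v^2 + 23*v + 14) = (v - 8)/(v + 1)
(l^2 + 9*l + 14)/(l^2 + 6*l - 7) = (l + 2)/(l - 1)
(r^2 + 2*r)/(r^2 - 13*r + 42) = r*(r + 2)/(r^2 - 13*r + 42)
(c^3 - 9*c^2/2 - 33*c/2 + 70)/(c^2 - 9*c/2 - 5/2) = (2*c^2 + c - 28)/(2*c + 1)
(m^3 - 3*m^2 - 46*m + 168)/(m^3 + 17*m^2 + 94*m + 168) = (m^2 - 10*m + 24)/(m^2 + 10*m + 24)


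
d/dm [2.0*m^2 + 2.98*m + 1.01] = 4.0*m + 2.98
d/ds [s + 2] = 1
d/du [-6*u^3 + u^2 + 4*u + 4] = -18*u^2 + 2*u + 4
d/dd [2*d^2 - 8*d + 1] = 4*d - 8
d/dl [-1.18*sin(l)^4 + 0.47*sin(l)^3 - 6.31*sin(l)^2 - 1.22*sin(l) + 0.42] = (-4.72*sin(l)^3 + 1.41*sin(l)^2 - 12.62*sin(l) - 1.22)*cos(l)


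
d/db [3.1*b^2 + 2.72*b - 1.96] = 6.2*b + 2.72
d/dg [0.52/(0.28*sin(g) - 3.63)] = -0.1456*cos(g)/(0.28*sin(g) - 3.63)^2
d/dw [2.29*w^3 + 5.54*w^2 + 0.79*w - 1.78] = 6.87*w^2 + 11.08*w + 0.79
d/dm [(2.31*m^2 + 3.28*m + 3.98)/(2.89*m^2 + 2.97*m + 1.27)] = (-2.6185*m^2 - 17.137*m - 7.655)/(8.3521*m^4 + 17.1666*m^3 + 16.1615*m^2 + 7.5438*m + 1.6129)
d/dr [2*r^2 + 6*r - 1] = 4*r + 6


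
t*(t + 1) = t^2 + t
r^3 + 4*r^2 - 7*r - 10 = (r - 2)*(r + 1)*(r + 5)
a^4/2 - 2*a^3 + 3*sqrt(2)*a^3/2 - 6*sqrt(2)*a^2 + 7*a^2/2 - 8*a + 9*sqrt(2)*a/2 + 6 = (a/2 + sqrt(2))*(a - 3)*(a - 1)*(a + sqrt(2))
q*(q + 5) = q^2 + 5*q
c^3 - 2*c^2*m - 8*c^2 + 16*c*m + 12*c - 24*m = (c - 6)*(c - 2)*(c - 2*m)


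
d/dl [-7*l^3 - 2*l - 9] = -21*l^2 - 2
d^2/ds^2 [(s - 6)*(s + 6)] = 2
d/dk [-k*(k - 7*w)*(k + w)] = -3*k^2 + 12*k*w + 7*w^2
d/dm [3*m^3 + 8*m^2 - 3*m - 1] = 9*m^2 + 16*m - 3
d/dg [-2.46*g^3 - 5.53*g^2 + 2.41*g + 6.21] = -7.38*g^2 - 11.06*g + 2.41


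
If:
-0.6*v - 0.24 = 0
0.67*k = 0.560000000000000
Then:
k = 0.84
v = -0.40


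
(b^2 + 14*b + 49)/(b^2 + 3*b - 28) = (b + 7)/(b - 4)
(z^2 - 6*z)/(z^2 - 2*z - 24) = z/(z + 4)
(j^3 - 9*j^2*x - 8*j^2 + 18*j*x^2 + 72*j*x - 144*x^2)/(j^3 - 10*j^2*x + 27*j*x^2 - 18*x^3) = (8 - j)/(-j + x)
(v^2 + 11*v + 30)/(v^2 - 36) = (v + 5)/(v - 6)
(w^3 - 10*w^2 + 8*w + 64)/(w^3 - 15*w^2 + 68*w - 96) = (w + 2)/(w - 3)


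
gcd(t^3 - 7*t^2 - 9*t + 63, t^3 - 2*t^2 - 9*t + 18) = t^2 - 9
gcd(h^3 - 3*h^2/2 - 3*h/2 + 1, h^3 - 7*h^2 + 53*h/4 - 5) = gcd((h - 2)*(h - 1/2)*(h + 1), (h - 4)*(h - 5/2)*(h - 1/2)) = h - 1/2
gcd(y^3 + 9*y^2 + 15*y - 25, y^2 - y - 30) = y + 5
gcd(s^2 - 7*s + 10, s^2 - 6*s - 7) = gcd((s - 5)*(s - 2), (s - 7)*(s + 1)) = 1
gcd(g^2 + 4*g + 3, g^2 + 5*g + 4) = g + 1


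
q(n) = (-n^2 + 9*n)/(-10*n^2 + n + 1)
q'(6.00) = 0.03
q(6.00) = -0.05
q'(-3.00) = 0.10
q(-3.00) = 0.39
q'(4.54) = 0.05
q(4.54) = -0.10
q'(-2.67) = 0.12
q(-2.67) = 0.43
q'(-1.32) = 0.53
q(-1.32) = 0.77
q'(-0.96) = 1.10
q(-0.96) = 1.04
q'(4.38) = 0.05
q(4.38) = -0.11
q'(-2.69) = 0.12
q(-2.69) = 0.42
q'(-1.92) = 0.24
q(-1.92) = 0.55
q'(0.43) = 140.10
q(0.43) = -8.79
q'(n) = (9 - 2*n)/(-10*n^2 + n + 1) + (20*n - 1)*(-n^2 + 9*n)/(-10*n^2 + n + 1)^2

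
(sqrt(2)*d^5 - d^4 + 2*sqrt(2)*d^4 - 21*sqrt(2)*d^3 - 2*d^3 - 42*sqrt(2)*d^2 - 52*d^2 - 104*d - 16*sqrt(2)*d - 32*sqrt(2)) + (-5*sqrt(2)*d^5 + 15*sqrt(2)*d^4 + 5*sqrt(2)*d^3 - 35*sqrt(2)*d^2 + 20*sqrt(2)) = -4*sqrt(2)*d^5 - d^4 + 17*sqrt(2)*d^4 - 16*sqrt(2)*d^3 - 2*d^3 - 77*sqrt(2)*d^2 - 52*d^2 - 104*d - 16*sqrt(2)*d - 12*sqrt(2)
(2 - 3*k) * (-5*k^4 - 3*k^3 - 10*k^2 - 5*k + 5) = 15*k^5 - k^4 + 24*k^3 - 5*k^2 - 25*k + 10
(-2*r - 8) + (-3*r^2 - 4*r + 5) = -3*r^2 - 6*r - 3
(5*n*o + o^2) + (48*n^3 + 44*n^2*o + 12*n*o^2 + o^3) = 48*n^3 + 44*n^2*o + 12*n*o^2 + 5*n*o + o^3 + o^2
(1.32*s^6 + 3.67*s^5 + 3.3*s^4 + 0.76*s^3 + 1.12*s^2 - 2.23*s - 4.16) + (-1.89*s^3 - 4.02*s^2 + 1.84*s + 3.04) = 1.32*s^6 + 3.67*s^5 + 3.3*s^4 - 1.13*s^3 - 2.9*s^2 - 0.39*s - 1.12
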